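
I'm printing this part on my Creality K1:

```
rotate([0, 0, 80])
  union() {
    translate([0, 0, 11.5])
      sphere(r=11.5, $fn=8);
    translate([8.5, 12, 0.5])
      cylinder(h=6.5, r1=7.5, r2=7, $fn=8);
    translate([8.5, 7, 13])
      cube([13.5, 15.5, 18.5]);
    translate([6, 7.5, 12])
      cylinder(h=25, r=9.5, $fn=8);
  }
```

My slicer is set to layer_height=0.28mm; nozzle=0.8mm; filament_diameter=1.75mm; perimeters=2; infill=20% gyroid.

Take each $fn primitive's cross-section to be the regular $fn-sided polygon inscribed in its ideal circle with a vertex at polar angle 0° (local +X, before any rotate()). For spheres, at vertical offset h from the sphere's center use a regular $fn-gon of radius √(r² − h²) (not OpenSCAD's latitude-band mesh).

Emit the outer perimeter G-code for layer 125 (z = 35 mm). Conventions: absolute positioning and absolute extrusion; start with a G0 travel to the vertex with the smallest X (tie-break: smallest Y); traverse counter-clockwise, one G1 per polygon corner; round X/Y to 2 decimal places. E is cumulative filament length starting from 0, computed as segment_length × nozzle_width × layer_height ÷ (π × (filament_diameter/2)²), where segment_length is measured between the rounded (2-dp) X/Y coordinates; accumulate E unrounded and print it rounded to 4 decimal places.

At z = 35 mm: the sphere does not reach this height (|z−center|=23.500 > r=11.5); the cone at (8.5, 12) does not reach this height (z outside [0.5, 7]); the cube at (8.5, 7) does not reach this height (z outside [13, 31.5]); the r=9.5 cylinder at (6, 7.5) gives a regular 8-gon of circumradius 9.5 (constant along its height); Merging all regions: only the r=9.5 cylinder at (6, 7.5) is present, so the union is just that shape — 1 connected region; (rotated 80° about Z; rotation is an isometry so areas/perimeters/island counts are preserved). The outline is a single polygon with 8 vertices. Extrusion per mm of travel: 0.8 × 0.28 / (π × 0.875²) = 0.093128. Accumulating E over each segment gives final E = 5.4168.

G0 X-15.70 Y8.86 Z35.00
G1 X-14.13 Y1.76 E0.6772
G1 X-7.99 Y-2.14 E1.3546
G1 X-0.90 Y-0.57 E2.0309
G1 X3.01 Y5.56 E2.7080
G1 X1.44 Y12.66 E3.3852
G1 X-4.69 Y16.57 E4.0623
G1 X-11.79 Y14.99 E4.7397
G1 X-15.70 Y8.86 E5.4168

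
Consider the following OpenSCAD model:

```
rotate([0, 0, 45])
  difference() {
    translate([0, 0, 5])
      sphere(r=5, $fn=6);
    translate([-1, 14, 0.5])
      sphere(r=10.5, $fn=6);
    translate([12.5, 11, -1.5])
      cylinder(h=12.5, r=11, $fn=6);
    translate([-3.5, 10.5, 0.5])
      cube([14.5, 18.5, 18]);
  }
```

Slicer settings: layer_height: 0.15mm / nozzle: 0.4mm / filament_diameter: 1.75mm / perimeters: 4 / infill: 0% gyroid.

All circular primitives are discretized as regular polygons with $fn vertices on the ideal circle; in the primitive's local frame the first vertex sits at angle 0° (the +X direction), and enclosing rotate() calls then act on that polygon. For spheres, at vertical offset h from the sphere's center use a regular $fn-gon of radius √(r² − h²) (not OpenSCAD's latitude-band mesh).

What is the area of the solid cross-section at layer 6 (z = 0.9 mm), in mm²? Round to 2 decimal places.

21.28 mm²

At z = 0.9 mm: the r=5 sphere contributes a regular 6-gon of circumradius √(5²−4.1²) = 2.862 (area = (6/2)·2.862²·sin(360°/6) = 21.28 mm²); the sphere at (-1, 14): section is a regular 6-gon, circumradius = √(r²−h²) = √(10.5²−0.4²) = 10.492 (area = (6/2)·10.492²·sin(360°/6) = 286.02 mm²); the cylinder at (12.5, 11): section is a regular 6-gon, circumradius r=11 (area = (6/2)·11.000²·sin(360°/6) = 314.37 mm²); the cube at (-3.5, 10.5) is present — its section is the full 14.5×18.5 rectangle (area 268.25 mm²); After the difference (first − rest): starting from the r=5 sphere (21.28 mm²), the r=10.5 sphere at (-1, 14) misses the remaining region (no effect); the r=11 cylinder at (12.5, 11) misses the remaining region (no effect); the 14.5×18.5 cube at (-3.5, 10.5) misses the remaining region (no effect) — area = 21.28 mm²; (whole slice rotated 45° about Z — lengths, areas and connectivity unchanged). Overall, the cross-section is a single solid region. Net area = 21.28 mm².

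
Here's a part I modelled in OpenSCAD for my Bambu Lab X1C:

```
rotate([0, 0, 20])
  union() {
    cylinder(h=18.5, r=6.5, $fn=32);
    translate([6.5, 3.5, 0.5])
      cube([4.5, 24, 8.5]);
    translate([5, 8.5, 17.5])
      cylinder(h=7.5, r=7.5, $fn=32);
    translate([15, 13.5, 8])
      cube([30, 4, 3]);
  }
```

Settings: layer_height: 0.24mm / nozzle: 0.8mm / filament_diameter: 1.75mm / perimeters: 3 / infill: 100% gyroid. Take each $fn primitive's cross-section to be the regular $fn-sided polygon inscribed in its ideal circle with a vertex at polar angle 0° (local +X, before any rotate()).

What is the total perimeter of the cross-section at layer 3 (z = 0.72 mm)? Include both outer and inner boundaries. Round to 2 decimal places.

At z = 0.72 mm: the cylinder: section is a regular 32-gon, circumradius r=6.5 (perimeter = 2·32·6.500·sin(180°/32) = 40.78 mm); the cube at (6.5, 3.5) is present — its section is the full 4.5×24 rectangle (perimeter 57.00 mm); the cylinder at (5, 8.5) is absent (z outside [17.5, 25]); the cube at (15, 13.5) is absent (z outside [8, 11]); Taking the union: the 2 present regions are separate (no shared area or edge), so areas and boundary lengths simply add and each stays a separate island — boundary = 97.78 mm; (rotated 20° about Z; rotation is an isometry so areas/perimeters/island counts are preserved). Overall, the cross-section has 2 separate islands. Total boundary length (outer) = 97.78 mm.

97.78 mm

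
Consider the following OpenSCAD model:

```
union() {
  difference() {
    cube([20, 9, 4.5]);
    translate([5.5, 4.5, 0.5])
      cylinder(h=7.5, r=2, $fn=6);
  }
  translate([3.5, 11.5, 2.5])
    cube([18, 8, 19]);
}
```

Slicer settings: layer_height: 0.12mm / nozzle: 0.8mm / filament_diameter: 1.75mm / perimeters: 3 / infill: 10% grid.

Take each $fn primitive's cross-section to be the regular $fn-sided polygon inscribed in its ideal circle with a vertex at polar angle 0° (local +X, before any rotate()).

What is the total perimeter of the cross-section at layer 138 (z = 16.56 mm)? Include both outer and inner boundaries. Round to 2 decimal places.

52.00 mm

At z = 16.56 mm: the cube is absent (z outside [0, 4.5]); the cylinder at (5.5, 4.5) does not reach this height (z outside [0.5, 8]); Taking the first minus the rest: the first operand is absent here, so nothing remains; the 18×8 cube at (3.5, 11.5) contributes its full rectangle (perimeter 52.00 mm); Taking the union: only the 18×8 cube at (3.5, 11.5) is present, so the union is just that shape — boundary = 52.00 mm. Overall, the cross-section is a single solid region. Total boundary length (outer) = 52.00 mm.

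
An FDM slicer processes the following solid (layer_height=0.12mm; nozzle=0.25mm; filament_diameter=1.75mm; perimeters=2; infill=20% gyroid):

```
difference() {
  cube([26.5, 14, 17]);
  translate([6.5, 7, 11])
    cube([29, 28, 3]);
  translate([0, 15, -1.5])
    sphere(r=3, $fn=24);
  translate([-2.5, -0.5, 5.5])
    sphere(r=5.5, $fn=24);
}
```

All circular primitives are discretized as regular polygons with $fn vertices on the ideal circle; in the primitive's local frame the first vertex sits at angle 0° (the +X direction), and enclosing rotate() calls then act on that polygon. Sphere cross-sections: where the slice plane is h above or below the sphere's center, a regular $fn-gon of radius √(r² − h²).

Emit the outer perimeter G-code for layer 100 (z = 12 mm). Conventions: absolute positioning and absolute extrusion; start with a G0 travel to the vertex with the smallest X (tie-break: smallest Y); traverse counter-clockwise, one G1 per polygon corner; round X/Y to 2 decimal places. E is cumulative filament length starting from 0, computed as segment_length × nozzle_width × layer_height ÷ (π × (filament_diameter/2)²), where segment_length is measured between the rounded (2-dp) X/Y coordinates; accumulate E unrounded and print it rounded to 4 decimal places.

G0 X0.00 Y0.00 Z12.00
G1 X26.50 Y0.00 E0.3305
G1 X26.50 Y7.00 E0.4178
G1 X6.50 Y7.00 E0.6673
G1 X6.50 Y14.00 E0.7546
G1 X0.00 Y14.00 E0.8357
G1 X0.00 Y0.00 E1.0103

At z = 12 mm: the cube is present — its section is the full 26.5×14 rectangle; the cube at (6.5, 7) (footprint 29×28) is included at this height; the sphere at (0, 15) is absent (|z−center|=13.500 > r=3); the sphere at (-2.5, -0.5) does not reach this height (|z−center|=6.500 > r=5.5); After the difference (first − rest): starting from the 26.5×14 cube, the 29×28 cube at (6.5, 7) partially overlaps it — only the 140.00 mm² overlap (of its 812.00 mm²) is removed, clipping the outline — 1 connected region. The outline is a single polygon with 6 vertices. Extrusion per mm of travel: 0.25 × 0.12 / (π × 0.875²) = 0.012473. Accumulating E over each segment gives final E = 1.0103.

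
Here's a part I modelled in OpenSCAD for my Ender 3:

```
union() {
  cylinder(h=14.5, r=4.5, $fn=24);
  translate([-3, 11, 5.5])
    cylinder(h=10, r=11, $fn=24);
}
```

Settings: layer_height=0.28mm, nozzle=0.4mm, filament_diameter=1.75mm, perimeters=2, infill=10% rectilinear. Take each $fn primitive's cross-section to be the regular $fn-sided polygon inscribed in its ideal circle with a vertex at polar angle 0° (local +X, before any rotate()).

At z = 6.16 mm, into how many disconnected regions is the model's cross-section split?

1

At z = 6.16 mm: the cylinder: section is a regular 24-gon, circumradius r=4.5; the cylinder at (-3, 11): section is a regular 24-gon, circumradius r=11; Taking the union: the regions partially overlap (shared area 24.67 mm²), so overlapping operands fuse into one piece — 1 connected region. The result has 1 disconnected region.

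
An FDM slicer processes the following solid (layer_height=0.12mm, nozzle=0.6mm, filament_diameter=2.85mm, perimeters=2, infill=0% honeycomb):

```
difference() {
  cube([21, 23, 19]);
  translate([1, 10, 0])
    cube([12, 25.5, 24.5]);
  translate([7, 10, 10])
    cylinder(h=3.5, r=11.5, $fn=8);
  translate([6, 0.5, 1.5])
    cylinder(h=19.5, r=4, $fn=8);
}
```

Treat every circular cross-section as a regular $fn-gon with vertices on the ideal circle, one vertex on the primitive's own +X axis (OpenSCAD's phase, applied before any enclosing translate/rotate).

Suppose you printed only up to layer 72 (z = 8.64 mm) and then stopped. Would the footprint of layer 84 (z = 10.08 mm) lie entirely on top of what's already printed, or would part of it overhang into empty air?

entirely on top

Compare the two slices. At z = 8.64: the cube is present — its section is the full 21×23 rectangle (area 483.00 mm²); the cube at (1, 10) (footprint 12×25.5) is included at this height (area 306.00 mm²); the cylinder at (7, 10) is not intersected at this z (z outside [10, 13.5]); the r=4 cylinder at (6, 0.5) gives a regular 8-gon of circumradius 4 (constant along its height) (area = (8/2)·4.000²·sin(360°/8) = 45.25 mm²); Taking the first minus the rest: starting from the 21×23 cube (483.00 mm²), the 12×25.5 cube at (1, 10) partially overlaps it — only the 156.00 mm² overlap (of its 306.00 mm²) is removed, clipping the outline; the r=4 cylinder at (6, 0.5) partially overlaps it — only the 26.52 mm² overlap (of its 45.25 mm²) is removed, clipping the outline — area = 300.48 mm². At z = 10.08: the cube is present — its section is the full 21×23 rectangle (area 483.00 mm²); the cube at (1, 10) is present — its section is the full 12×25.5 rectangle (area 306.00 mm²); the cylinder at (7, 10): section is a regular 8-gon, circumradius r=11.5 (area = (8/2)·11.500²·sin(360°/8) = 374.06 mm²); the r=4 cylinder at (6, 0.5) gives a regular 8-gon of circumradius 4 (constant along its height) (area = (8/2)·4.000²·sin(360°/8) = 45.25 mm²); After the difference (first − rest): starting from the 21×23 cube (483.00 mm²), the 12×25.5 cube at (1, 10) partially overlaps it — only the 156.00 mm² overlap (of its 306.00 mm²) is removed, clipping the outline; the r=11.5 cylinder at (7, 10) partially overlaps it — only the 199.21 mm² overlap (of its 374.06 mm²) is removed, clipping the outline; the r=4 cylinder at (6, 0.5) partially overlaps it — only the 0.34 mm² overlap (of its 45.25 mm²) is removed, clipping the outline — area = 127.45 mm². Checking containment: the cross-section at z = 10.08 is a subset of the cross-section at z = 8.64.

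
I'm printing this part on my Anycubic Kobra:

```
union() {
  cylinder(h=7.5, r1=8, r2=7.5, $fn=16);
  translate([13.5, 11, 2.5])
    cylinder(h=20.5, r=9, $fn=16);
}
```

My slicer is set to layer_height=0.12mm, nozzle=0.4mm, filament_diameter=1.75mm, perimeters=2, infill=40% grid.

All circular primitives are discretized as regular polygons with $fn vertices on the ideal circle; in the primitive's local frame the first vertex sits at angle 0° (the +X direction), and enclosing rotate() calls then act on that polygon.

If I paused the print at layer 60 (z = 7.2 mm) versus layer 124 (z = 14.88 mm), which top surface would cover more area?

Layer 60 (z = 7.2): the cone contributes a regular 16-gon of circumradius 7.520 (interpolated between r1=8 and r2=7.5 at t=0.960) (area = (16/2)·7.520²·sin(360°/16) = 173.13 mm²); the cylinder at (13.5, 11): section is a regular 16-gon, circumradius r=9 (area = (16/2)·9.000²·sin(360°/16) = 247.98 mm²); Taking the union: the 2 present regions are separate (no shared area or edge), so areas and boundary lengths simply add and each stays a separate island — area = 421.11 mm². So its area = 421.11 mm². Layer 124 (z = 14.88): the cone is not intersected at this z (z outside [0, 7.5]); the r=9 cylinder at (13.5, 11) contributes a regular 16-gon of circumradius 9 (area = (16/2)·9.000²·sin(360°/16) = 247.98 mm²); Combining (union): only the r=9 cylinder at (13.5, 11) is present, so the union is just that shape — area = 247.98 mm². So its area = 247.98 mm². Layer 60 is larger (421.11 vs 247.98 mm²).

layer 60 (z = 7.2 mm)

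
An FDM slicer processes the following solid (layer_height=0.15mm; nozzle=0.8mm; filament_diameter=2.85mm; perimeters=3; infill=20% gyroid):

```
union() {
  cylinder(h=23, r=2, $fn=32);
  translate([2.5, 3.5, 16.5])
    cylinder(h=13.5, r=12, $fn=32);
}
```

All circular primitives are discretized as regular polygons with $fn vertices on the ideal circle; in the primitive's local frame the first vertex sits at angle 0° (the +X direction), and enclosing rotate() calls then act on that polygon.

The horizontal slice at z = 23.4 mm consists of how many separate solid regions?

At z = 23.4 mm: the cylinder is not intersected at this z (z outside [0, 23]); the r=12 cylinder at (2.5, 3.5) contributes a regular 32-gon of circumradius 12; Merging all regions: only the r=12 cylinder at (2.5, 3.5) is present, so the union is just that shape — 1 connected region. The result has 1 disconnected region.

1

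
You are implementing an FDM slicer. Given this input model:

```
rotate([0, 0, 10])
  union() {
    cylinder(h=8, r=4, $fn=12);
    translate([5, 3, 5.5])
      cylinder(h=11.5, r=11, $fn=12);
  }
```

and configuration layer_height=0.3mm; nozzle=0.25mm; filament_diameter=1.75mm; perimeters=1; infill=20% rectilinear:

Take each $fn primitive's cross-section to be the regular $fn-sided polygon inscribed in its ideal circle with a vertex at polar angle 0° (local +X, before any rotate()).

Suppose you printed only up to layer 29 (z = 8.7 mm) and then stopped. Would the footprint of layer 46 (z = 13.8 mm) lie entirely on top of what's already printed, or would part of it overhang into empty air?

Compare the two slices. At z = 8.7: the cylinder is absent (z outside [0, 8]); the r=11 cylinder at (5, 3) contributes a regular 12-gon of circumradius 11 (area = (12/2)·11.000²·sin(360°/12) = 363.00 mm²); Taking the union: only the r=11 cylinder at (5, 3) is present, so the union is just that shape — area = 363.00 mm²; (whole slice rotated 10° about Z — lengths, areas and connectivity unchanged). At z = 13.8: the cylinder is absent (z outside [0, 8]); the cylinder at (5, 3): section is a regular 12-gon, circumradius r=11 (area = (12/2)·11.000²·sin(360°/12) = 363.00 mm²); Taking the union: only the r=11 cylinder at (5, 3) is present, so the union is just that shape — area = 363.00 mm²; (whole slice rotated 10° about Z — lengths, areas and connectivity unchanged). Checking containment: the cross-section at z = 13.8 is a subset of the cross-section at z = 8.7.

entirely on top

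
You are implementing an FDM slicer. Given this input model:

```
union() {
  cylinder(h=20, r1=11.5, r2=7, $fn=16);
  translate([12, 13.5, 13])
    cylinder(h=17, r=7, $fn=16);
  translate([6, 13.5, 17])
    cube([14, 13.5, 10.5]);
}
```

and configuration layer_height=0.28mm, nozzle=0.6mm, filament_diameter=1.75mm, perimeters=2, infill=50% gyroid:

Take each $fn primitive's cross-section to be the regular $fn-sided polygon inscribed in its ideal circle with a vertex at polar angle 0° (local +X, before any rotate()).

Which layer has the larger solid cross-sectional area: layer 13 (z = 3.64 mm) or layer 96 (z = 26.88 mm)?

Layer 13 (z = 3.64): the cone (r1=11.5→r2=7) has section circumradius 10.681 here — a regular 16-gon (area = (16/2)·10.681²·sin(360°/16) = 349.26 mm²); the cylinder at (12, 13.5) is absent (z outside [13, 30]); the cube at (6, 13.5) does not reach this height (z outside [17, 27.5]); Taking the union: only the cone is present, so the union is just that shape — area = 349.26 mm². So its area = 349.26 mm². Layer 96 (z = 26.88): the cone is absent (z outside [0, 20]); the r=7 cylinder at (12, 13.5) gives a regular 16-gon of circumradius 7 (constant along its height) (area = (16/2)·7.000²·sin(360°/16) = 150.01 mm²); the 14×13.5 cube at (6, 13.5) contributes its full rectangle (area 189.00 mm²); Combining (union): the regions partially overlap — summed areas 339.01 mm² minus the doubly-counted overlap 72.88 mm² gives 266.13 mm² — area = 266.13 mm². So its area = 266.13 mm². Layer 13 is larger (349.26 vs 266.13 mm²).

layer 13 (z = 3.64 mm)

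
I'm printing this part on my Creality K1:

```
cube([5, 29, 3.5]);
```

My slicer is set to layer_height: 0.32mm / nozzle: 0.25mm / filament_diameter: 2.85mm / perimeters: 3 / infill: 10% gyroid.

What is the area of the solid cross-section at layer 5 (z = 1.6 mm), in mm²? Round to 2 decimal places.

At z = 1.6 mm: the cube (footprint 5×29) is included at this height (area 145.00 mm²). Overall, the cross-section is a single solid region. Net area = 145.00 mm².

145.00 mm²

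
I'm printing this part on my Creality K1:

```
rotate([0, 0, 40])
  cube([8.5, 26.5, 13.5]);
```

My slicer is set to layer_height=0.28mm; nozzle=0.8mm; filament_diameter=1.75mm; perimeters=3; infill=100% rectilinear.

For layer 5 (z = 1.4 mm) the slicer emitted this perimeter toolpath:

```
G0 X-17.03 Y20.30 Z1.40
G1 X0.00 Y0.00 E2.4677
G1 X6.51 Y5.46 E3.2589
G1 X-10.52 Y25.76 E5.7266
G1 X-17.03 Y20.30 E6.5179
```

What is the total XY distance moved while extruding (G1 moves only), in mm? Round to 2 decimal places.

Sum the Euclidean lengths of each G1 segment: total = 69.99 mm.

69.99 mm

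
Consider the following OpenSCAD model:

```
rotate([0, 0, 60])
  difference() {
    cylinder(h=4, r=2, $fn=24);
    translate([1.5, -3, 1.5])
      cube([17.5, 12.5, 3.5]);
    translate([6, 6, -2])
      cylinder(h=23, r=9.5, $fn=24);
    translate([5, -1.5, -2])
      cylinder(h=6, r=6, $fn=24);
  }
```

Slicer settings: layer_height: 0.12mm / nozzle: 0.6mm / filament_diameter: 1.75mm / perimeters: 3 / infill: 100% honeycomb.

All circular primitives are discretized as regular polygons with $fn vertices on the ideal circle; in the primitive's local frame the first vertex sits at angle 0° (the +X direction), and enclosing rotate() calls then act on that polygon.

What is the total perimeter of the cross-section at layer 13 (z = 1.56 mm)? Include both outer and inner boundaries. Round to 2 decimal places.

At z = 1.56 mm: the r=2 cylinder contributes a regular 24-gon of circumradius 2 (perimeter = 2·24·2.000·sin(180°/24) = 12.53 mm); the 17.5×12.5 cube at (1.5, -3) contributes its full rectangle (perimeter 60.00 mm); the r=9.5 cylinder at (6, 6) contributes a regular 24-gon of circumradius 9.5 (perimeter = 2·24·9.500·sin(180°/24) = 59.52 mm); the cylinder at (5, -1.5): section is a regular 24-gon, circumradius r=6 (perimeter = 2·24·6.000·sin(180°/24) = 37.59 mm); After the difference (first − rest): starting from the r=2 cylinder, the 17.5×12.5 cube at (1.5, -3) partially overlaps it — only the 0.87 mm² overlap (of its 218.75 mm²) is removed, clipping the outline; the r=9.5 cylinder at (6, 6) partially overlaps it — only the 8.78 mm² overlap (of its 280.30 mm²) is removed, clipping the outline; the r=6 cylinder at (5, -1.5) partially overlaps it — only the 1.25 mm² overlap (of its 111.81 mm²) is removed, clipping the outline — boundary = 5.72 mm; (whole slice rotated 60° about Z — lengths, areas and connectivity unchanged). Overall, the cross-section is a single solid region. Total boundary length (outer) = 5.72 mm.

5.72 mm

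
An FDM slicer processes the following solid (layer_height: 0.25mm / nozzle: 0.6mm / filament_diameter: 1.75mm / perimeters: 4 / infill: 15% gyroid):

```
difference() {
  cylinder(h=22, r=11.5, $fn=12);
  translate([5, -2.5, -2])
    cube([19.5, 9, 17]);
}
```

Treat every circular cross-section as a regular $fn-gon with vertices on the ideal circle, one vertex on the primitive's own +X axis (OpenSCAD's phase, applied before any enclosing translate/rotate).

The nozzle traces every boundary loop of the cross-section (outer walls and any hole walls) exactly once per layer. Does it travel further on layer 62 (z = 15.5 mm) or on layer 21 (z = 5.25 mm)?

layer 21 (z = 5.25 mm)

Layer 62 (z = 15.5): the cylinder: section is a regular 12-gon, circumradius r=11.5 (perimeter = 2·12·11.500·sin(180°/12) = 71.43 mm); the cube at (5, -2.5) is absent (z outside [-2, 15]); Taking the first minus the rest: none of the subtracted shapes is present at this height, so the r=11.5 cylinder is unchanged — boundary = 71.43 mm. So its perimeter = 71.43 mm. Layer 21 (z = 5.25): the r=11.5 cylinder gives a regular 12-gon of circumradius 11.5 (constant along its height) (perimeter = 2·12·11.500·sin(180°/12) = 71.43 mm); the 19.5×9 cube at (5, -2.5) contributes its full rectangle (perimeter 57.00 mm); After the difference (first − rest): starting from the r=11.5 cylinder, the 19.5×9 cube at (5, -2.5) partially overlaps it — only the 51.80 mm² overlap (of its 175.50 mm²) is removed, clipping the outline — boundary = 80.87 mm. So its perimeter = 80.87 mm. Layer 21 is larger (80.87 vs 71.43 mm).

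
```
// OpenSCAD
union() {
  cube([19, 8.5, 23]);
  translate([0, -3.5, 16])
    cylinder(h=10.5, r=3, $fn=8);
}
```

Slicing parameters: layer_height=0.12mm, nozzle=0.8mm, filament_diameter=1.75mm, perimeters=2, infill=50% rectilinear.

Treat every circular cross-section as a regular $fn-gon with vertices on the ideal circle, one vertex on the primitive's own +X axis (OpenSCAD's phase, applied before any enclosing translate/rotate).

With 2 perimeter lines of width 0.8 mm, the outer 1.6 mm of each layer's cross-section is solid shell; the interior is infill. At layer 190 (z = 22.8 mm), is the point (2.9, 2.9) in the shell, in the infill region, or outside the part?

At z = 22.8 mm: the cube is present — its section is the full 19×8.5 rectangle; the cylinder at (0, -3.5): section is a regular 8-gon, circumradius r=3; Taking the union: the 2 present regions are separate (no shared area or edge), so areas and boundary lengths simply add and each stays a separate island — 2 connected regions. Overall, the cross-section has 2 separate islands. The nearest boundary edge runs (19.00, 0.00)→(0.00, 0.00); distance from the point to it = 2.90 mm. (Shell/infill is judged within the island containing the point — the largest one.) The point is inside the cross-section and 2.90 mm from the nearest boundary — more than the 1.6 mm shell width (2 × 0.8), so it's in the infill interior.

infill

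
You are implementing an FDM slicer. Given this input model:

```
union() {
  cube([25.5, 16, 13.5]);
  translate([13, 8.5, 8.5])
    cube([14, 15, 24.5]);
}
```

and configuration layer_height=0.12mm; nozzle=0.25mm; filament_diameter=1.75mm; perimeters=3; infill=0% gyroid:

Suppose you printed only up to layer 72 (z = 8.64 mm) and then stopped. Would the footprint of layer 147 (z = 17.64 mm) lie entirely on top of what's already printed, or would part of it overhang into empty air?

Compare the two slices. At z = 8.64: the cube (footprint 25.5×16) is included at this height (area 408.00 mm²); the 14×15 cube at (13, 8.5) contributes its full rectangle (area 210.00 mm²); Merging all regions: the regions partially overlap — summed areas 618.00 mm² minus the doubly-counted overlap 93.75 mm² gives 524.25 mm² — area = 524.25 mm². At z = 17.64: the cube is not intersected at this z (z outside [0, 13.5]); the 14×15 cube at (13, 8.5) contributes its full rectangle (area 210.00 mm²); Merging all regions: only the 14×15 cube at (13, 8.5) is present, so the union is just that shape — area = 210.00 mm². Checking containment: the cross-section at z = 17.64 is a subset of the cross-section at z = 8.64.

entirely on top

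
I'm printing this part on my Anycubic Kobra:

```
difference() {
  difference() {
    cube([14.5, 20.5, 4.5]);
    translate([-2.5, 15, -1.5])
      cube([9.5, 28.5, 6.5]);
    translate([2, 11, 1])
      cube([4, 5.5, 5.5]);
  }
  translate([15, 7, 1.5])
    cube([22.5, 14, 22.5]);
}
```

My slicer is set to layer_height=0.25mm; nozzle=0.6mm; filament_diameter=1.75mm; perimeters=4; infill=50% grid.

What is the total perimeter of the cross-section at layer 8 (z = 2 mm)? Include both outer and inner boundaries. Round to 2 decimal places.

At z = 2 mm: the 14.5×20.5 cube contributes its full rectangle (perimeter 70.00 mm); the 9.5×28.5 cube at (-2.5, 15) contributes its full rectangle (perimeter 76.00 mm); the cube at (2, 11) (footprint 4×5.5) is included at this height (perimeter 19.00 mm); Taking the first minus the rest: starting from the 14.5×20.5 cube, the 9.5×28.5 cube at (-2.5, 15) partially overlaps it — only the 38.50 mm² overlap (of its 270.75 mm²) is removed, clipping the outline; the 4×5.5 cube at (2, 11) partially overlaps it — only the 16.00 mm² overlap (of its 22.00 mm²) is removed, clipping the outline — boundary = 78.00 mm; the cube at (15, 7) (footprint 22.5×14) is included at this height (perimeter 73.00 mm); After the difference (first − rest): starting from the result so far, the 22.5×14 cube at (15, 7) misses the remaining region (no effect) — boundary = 78.00 mm. Overall, the cross-section is a single solid region. Total boundary length (outer) = 78.00 mm.

78.00 mm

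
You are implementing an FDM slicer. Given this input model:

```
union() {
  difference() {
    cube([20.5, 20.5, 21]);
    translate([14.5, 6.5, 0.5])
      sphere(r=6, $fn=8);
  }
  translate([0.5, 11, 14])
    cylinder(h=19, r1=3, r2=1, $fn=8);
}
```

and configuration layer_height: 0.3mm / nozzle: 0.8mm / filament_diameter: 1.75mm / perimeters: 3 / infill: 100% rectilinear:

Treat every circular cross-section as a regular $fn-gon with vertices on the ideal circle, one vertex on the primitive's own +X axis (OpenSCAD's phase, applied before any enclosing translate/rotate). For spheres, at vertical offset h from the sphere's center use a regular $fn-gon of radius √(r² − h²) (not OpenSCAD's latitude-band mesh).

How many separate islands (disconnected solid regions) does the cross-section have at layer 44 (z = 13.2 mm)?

At z = 13.2 mm: the 20.5×20.5 cube contributes its full rectangle; the sphere at (14.5, 6.5) is not intersected at this z (|z−center|=12.700 > r=6); Taking the first minus the rest: none of the subtracted shapes is present at this height, so the 20.5×20.5 cube is unchanged — 1 connected region; the cone at (0.5, 11) does not reach this height (z outside [14, 33]); Merging all regions: only that combined region is present, so the union is just that shape — 1 connected region. Overall, the cross-section is a single solid region. Island count = 1.

1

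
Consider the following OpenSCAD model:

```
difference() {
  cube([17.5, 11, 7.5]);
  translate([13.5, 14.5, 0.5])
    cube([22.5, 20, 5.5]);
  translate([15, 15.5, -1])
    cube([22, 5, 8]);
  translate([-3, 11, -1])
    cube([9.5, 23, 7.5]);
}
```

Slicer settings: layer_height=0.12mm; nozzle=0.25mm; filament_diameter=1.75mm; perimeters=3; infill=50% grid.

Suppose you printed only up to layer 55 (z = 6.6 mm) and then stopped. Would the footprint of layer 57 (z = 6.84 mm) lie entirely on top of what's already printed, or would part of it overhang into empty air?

entirely on top

Compare the two slices. At z = 6.6: the 17.5×11 cube contributes its full rectangle (area 192.50 mm²); the cube at (13.5, 14.5) is absent (z outside [0.5, 6]); the cube at (15, 15.5) (footprint 22×5) is included at this height (area 110.00 mm²); the cube at (-3, 11) is absent (z outside [-1, 6.5]); Subtracting the remaining from the first: starting from the 17.5×11 cube (192.50 mm²), the 22×5 cube at (15, 15.5) misses the remaining region (no effect) — area = 192.50 mm². At z = 6.84: the cube is present — its section is the full 17.5×11 rectangle (area 192.50 mm²); the cube at (13.5, 14.5) does not reach this height (z outside [0.5, 6]); the 22×5 cube at (15, 15.5) contributes its full rectangle (area 110.00 mm²); the cube at (-3, 11) is not intersected at this z (z outside [-1, 6.5]); Taking the first minus the rest: starting from the 17.5×11 cube (192.50 mm²), the 22×5 cube at (15, 15.5) misses the remaining region (no effect) — area = 192.50 mm². Checking containment: the cross-section at z = 6.84 is a subset of the cross-section at z = 6.6.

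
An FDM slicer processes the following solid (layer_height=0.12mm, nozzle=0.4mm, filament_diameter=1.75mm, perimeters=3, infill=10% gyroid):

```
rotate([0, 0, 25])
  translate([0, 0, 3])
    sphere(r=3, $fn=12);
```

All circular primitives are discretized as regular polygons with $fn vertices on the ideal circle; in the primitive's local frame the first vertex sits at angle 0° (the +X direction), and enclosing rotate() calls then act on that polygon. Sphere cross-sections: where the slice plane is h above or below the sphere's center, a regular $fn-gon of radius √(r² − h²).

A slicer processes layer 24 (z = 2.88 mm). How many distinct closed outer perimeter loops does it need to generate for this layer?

1

At z = 2.88 mm: the r=3 sphere contributes a regular 12-gon of circumradius √(3²−0.12²) = 2.998; (whole slice rotated 25° about Z — lengths, areas and connectivity unchanged). The result has 1 disconnected region.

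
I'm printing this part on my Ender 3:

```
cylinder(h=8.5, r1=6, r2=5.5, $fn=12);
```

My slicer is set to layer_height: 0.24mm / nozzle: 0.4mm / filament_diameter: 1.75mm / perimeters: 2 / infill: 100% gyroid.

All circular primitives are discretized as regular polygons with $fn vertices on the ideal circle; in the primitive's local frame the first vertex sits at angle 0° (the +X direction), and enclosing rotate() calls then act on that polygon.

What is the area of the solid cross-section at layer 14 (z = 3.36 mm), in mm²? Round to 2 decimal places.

101.00 mm²

At z = 3.36 mm: the cone: at t=0.395 of its height the radius interpolates to r₁+(r₂−r₁)t = 5.802, giving a regular 12-gon of that circumradius (area = (12/2)·5.802²·sin(360°/12) = 101.00 mm²). Overall, the cross-section is a single solid region. Net area = 101.00 mm².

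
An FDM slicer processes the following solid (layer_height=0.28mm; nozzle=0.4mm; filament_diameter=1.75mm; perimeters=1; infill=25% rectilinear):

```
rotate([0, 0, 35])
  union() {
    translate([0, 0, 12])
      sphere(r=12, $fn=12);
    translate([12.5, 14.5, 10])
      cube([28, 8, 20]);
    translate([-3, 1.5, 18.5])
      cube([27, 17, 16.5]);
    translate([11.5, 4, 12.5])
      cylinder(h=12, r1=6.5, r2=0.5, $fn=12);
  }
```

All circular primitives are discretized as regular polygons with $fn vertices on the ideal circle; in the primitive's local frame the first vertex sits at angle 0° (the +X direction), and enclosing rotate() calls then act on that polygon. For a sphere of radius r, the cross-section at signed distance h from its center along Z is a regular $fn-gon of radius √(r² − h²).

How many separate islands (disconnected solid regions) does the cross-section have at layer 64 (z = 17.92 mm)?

2

At z = 17.92 mm: the r=12 sphere contributes a regular 12-gon of circumradius √(12²−5.92²) = 10.438; the 28×8 cube at (12.5, 14.5) contributes its full rectangle; the cube at (-3, 1.5) is not intersected at this z (z outside [18.5, 35]); the cone at (11.5, 4): at t=0.452 of its height the radius interpolates to r₁+(r₂−r₁)t = 3.790, giving a regular 12-gon of that circumradius; Taking the union: the regions partially overlap (shared area 6.81 mm²), so overlapping operands fuse into one piece — 2 connected regions; (whole slice rotated 35° about Z — lengths, areas and connectivity unchanged). Overall, the cross-section has 2 separate islands. Island count = 2.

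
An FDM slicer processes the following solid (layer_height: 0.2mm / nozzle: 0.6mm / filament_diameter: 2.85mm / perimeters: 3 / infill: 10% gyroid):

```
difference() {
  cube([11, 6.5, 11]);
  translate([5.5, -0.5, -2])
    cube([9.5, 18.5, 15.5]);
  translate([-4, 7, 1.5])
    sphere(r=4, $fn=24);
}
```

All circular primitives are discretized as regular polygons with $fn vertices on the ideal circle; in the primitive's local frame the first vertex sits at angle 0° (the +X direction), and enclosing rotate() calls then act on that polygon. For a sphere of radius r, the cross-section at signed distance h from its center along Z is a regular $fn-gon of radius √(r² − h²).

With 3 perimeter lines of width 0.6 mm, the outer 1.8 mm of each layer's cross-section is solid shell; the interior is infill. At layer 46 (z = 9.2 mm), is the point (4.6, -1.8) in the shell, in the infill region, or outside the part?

outside

At z = 9.2 mm: the cube (footprint 11×6.5) is included at this height; the cube at (5.5, -0.5) (footprint 9.5×18.5) is included at this height; the sphere at (-4, 7) is not intersected at this z (|z−center|=7.700 > r=4); Subtracting the remaining from the first: starting from the 11×6.5 cube, the 9.5×18.5 cube at (5.5, -0.5) partially overlaps it — only the 35.75 mm² overlap (of its 175.75 mm²) is removed, clipping the outline — 1 connected region. Overall, the cross-section is a single solid region. The nearest boundary edge runs (5.50, 0.00)→(0.00, 0.00); distance from the point to it = 1.80 mm. The point is not inside any of the regions above, so it lies outside the cross-section (1.80 mm from the nearest boundary).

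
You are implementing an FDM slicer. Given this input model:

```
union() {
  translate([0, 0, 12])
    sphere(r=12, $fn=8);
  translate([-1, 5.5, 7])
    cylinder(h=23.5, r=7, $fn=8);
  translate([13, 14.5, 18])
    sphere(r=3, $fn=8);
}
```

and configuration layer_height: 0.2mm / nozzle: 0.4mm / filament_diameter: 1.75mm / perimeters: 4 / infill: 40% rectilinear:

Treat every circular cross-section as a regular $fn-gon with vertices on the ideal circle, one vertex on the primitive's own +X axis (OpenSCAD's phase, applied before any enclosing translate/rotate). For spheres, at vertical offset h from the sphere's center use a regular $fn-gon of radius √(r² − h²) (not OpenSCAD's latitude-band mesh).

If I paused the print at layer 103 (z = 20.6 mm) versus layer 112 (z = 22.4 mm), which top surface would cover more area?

layer 103 (z = 20.6 mm)

Layer 103 (z = 20.6): the r=12 sphere contributes a regular 8-gon of circumradius √(12²−8.6²) = 8.369 (area = (8/2)·8.369²·sin(360°/8) = 198.10 mm²); the r=7 cylinder at (-1, 5.5) contributes a regular 8-gon of circumradius 7 (area = (8/2)·7.000²·sin(360°/8) = 138.59 mm²); the sphere at (13, 14.5): section is a regular 8-gon, circumradius = √(r²−h²) = √(3²−2.6²) = 1.497 (area = (8/2)·1.497²·sin(360°/8) = 6.34 mm²); Combining (union): the regions partially overlap — summed areas 343.03 mm² minus the doubly-counted overlap 86.58 mm² gives 256.45 mm² — area = 256.45 mm². So its area = 256.45 mm². Layer 112 (z = 22.4): the sphere: section is a regular 8-gon, circumradius = √(r²−h²) = √(12²−10.4²) = 5.987 (area = (8/2)·5.987²·sin(360°/8) = 101.37 mm²); the r=7 cylinder at (-1, 5.5) contributes a regular 8-gon of circumradius 7 (area = (8/2)·7.000²·sin(360°/8) = 138.59 mm²); the sphere at (13, 14.5) does not reach this height (|z−center|=4.400 > r=3); Taking the union: the regions partially overlap — summed areas 239.96 mm² minus the doubly-counted overlap 52.39 mm² gives 187.57 mm² — area = 187.57 mm². So its area = 187.57 mm². Layer 103 is larger (256.45 vs 187.57 mm²).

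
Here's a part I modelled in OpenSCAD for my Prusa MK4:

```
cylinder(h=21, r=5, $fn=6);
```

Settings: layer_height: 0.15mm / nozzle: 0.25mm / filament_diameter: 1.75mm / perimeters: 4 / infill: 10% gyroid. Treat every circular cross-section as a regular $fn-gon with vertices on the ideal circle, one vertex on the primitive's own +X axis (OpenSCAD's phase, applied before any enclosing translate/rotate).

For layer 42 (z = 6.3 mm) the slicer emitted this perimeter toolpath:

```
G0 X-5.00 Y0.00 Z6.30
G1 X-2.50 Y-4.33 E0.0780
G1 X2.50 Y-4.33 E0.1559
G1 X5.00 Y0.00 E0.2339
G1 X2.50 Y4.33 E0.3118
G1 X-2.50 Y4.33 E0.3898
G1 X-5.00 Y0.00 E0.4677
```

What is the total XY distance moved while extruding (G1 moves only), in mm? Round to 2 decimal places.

30.00 mm

Sum the Euclidean lengths of each G1 segment: total = 30.00 mm.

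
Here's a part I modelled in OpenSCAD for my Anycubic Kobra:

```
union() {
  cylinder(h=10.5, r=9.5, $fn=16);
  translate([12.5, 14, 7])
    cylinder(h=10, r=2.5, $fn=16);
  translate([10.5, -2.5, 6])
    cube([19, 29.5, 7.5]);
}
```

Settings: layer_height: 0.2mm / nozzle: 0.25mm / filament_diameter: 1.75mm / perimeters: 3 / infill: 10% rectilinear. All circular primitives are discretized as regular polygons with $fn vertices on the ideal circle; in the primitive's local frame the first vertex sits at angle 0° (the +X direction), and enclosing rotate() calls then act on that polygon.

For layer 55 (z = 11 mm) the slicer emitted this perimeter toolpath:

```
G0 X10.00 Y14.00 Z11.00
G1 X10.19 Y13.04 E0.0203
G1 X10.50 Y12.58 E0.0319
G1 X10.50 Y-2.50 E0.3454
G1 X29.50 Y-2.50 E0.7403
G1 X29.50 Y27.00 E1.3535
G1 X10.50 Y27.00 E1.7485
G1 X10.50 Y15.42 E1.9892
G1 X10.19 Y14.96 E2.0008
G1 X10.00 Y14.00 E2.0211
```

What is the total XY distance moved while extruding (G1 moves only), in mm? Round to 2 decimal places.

Sum the Euclidean lengths of each G1 segment: total = 97.23 mm.

97.23 mm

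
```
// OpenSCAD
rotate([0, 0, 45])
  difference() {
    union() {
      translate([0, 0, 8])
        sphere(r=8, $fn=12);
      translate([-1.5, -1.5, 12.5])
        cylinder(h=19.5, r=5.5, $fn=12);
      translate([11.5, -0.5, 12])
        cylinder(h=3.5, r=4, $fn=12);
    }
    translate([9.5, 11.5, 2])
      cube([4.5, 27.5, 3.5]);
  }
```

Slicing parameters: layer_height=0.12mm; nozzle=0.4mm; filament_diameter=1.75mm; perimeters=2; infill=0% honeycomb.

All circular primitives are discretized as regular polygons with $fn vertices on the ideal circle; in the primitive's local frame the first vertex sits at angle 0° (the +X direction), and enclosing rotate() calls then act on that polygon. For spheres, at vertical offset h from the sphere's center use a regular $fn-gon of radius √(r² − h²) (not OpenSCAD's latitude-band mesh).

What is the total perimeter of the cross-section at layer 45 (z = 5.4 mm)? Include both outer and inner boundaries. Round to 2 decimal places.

At z = 5.4 mm: the r=8 sphere slices to a regular 12-gon of circumradius 7.566 (√(r²−h²) with h=2.6 from center) (perimeter = 2·12·7.566·sin(180°/12) = 47.00 mm); the cylinder at (-1.5, -1.5) is absent (z outside [12.5, 32]); the cylinder at (11.5, -0.5) is absent (z outside [12, 15.5]); Combining (union): only the r=8 sphere is present, so the union is just that shape — boundary = 47.00 mm; the 4.5×27.5 cube at (9.5, 11.5) contributes its full rectangle (perimeter 64.00 mm); Subtracting the remaining from the first: starting from that combined region, the 4.5×27.5 cube at (9.5, 11.5) misses the remaining region (no effect) — boundary = 47.00 mm; (rotated 45° about Z; rotation is an isometry so areas/perimeters/island counts are preserved). Overall, the cross-section is a single solid region. Total boundary length (outer) = 47.00 mm.

47.00 mm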